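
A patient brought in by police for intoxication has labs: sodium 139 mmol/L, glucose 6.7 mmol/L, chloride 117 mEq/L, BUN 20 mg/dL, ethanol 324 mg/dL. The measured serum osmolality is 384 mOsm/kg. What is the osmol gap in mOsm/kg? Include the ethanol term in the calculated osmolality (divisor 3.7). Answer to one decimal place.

4.6 mOsm/kg

Calculated osmolality = 2·Na + glucose + BUN/2.8 + ethanol/3.7
= 2·139 + 6.7 + 20/2.8 + 324/3.7
= 278 + 6.70 + 7.14 + 87.57
= 379.41 mOsm/kg ≈ 379.4 mOsm/kg
Osmolar gap = measured − calculated = 384 − 379.4 = 4.6 mOsm/kg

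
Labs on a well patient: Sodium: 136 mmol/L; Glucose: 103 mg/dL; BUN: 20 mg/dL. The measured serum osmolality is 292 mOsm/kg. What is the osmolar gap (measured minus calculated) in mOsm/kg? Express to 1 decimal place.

7.1 mOsm/kg

Calculated osmolality = 2·Na + glucose/18 + BUN/2.8
= 2·136 + 103/18 + 20/2.8
= 272 + 5.72 + 7.14
= 284.86 mOsm/kg ≈ 284.9 mOsm/kg
Osmolar gap = measured − calculated = 292 − 284.9 = 7.1 mOsm/kg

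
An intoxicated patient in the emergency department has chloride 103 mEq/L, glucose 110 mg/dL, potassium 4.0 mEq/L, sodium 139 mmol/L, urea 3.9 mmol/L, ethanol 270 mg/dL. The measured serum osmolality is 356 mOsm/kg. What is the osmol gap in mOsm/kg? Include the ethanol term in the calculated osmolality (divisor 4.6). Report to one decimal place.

Calculated osmolality = 2·Na + glucose/18 + urea + ethanol/4.6
= 2·139 + 110/18 + 3.9 + 270/4.6
= 278 + 6.11 + 3.90 + 58.70
= 346.71 mOsm/kg ≈ 346.7 mOsm/kg
Osmolar gap = measured − calculated = 356 − 346.7 = 9.3 mOsm/kg

9.3 mOsm/kg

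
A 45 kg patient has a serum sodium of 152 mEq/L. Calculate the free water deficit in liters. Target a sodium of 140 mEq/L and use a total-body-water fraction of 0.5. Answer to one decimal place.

1.9 L

TBW = 0.5 · 45 = 22.5 L
Free water deficit = TBW · (Na/140 − 1)
= 22.5 · (152/140 − 1)
= 22.5 · 0.0857
= 1.93 L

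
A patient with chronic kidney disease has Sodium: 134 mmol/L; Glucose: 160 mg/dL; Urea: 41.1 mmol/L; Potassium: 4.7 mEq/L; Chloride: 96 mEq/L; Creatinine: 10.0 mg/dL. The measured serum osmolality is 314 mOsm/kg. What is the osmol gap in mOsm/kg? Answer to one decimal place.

Calculated osmolality = 2·Na + glucose/18 + urea
= 2·134 + 160/18 + 41.1
= 268 + 8.89 + 41.10
= 317.99 mOsm/kg ≈ 318.0 mOsm/kg
Osmolar gap = measured − calculated = 314 − 318.0 = -4.0 mOsm/kg

-4.0 mOsm/kg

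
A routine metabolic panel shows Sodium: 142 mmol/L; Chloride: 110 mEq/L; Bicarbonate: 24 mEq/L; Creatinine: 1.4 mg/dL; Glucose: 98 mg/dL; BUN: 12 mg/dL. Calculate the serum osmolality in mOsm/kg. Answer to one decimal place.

293.7 mOsm/kg

Calculated osmolality = 2·Na + glucose/18 + BUN/2.8
= 2·142 + 98/18 + 12/2.8
= 284 + 5.44 + 4.29
= 293.73 mOsm/kg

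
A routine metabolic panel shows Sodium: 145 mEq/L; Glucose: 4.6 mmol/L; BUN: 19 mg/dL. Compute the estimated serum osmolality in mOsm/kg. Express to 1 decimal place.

301.4 mOsm/kg

Calculated osmolality = 2·Na + glucose + BUN/2.8
= 2·145 + 4.6 + 19/2.8
= 290 + 4.60 + 6.79
= 301.39 mOsm/kg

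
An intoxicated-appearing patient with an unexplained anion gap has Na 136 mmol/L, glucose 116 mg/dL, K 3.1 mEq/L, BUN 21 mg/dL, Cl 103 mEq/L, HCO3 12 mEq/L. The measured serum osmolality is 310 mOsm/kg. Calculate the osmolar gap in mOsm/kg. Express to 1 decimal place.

24.1 mOsm/kg

Calculated osmolality = 2·Na + glucose/18 + BUN/2.8
= 2·136 + 116/18 + 21/2.8
= 272 + 6.44 + 7.50
= 285.94 mOsm/kg ≈ 285.9 mOsm/kg
Osmolar gap = measured − calculated = 310 − 285.9 = 24.1 mOsm/kg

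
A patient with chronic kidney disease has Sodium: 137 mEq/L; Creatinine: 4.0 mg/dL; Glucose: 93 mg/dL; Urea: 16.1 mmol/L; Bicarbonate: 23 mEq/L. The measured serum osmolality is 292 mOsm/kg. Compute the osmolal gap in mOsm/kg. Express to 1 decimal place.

Calculated osmolality = 2·Na + glucose/18 + urea
= 2·137 + 93/18 + 16.1
= 274 + 5.17 + 16.10
= 295.27 mOsm/kg ≈ 295.3 mOsm/kg
Osmolar gap = measured − calculated = 292 − 295.3 = -3.3 mOsm/kg

-3.3 mOsm/kg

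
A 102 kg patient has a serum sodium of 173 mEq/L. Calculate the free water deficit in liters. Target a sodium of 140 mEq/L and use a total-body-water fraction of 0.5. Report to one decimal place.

TBW = 0.5 · 102 = 51 L
Free water deficit = TBW · (Na/140 − 1)
= 51 · (173/140 − 1)
= 51 · 0.2357
= 12.02 L

12.0 L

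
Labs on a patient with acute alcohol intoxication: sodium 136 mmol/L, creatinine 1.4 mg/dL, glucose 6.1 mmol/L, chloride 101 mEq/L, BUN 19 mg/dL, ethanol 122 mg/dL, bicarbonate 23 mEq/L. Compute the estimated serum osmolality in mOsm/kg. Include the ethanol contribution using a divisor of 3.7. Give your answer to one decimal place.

317.9 mOsm/kg

Calculated osmolality = 2·Na + glucose + BUN/2.8 + ethanol/3.7
= 2·136 + 6.1 + 19/2.8 + 122/3.7
= 272 + 6.10 + 6.79 + 32.97
= 317.86 mOsm/kg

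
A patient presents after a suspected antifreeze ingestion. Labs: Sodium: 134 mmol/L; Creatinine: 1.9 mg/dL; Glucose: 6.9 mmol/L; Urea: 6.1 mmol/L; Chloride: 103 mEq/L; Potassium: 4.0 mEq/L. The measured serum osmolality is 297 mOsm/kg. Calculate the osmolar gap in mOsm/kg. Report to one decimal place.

16.0 mOsm/kg

Calculated osmolality = 2·Na + glucose + urea
= 2·134 + 6.9 + 6.1
= 268 + 6.90 + 6.10
= 281 mOsm/kg ≈ 281.0 mOsm/kg
Osmolar gap = measured − calculated = 297 − 281.0 = 16.0 mOsm/kg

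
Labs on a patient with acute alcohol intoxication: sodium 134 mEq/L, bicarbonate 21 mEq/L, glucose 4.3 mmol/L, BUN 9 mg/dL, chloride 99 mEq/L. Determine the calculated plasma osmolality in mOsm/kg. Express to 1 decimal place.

Calculated osmolality = 2·Na + glucose + BUN/2.8
= 2·134 + 4.3 + 9/2.8
= 268 + 4.30 + 3.21
= 275.51 mOsm/kg

275.5 mOsm/kg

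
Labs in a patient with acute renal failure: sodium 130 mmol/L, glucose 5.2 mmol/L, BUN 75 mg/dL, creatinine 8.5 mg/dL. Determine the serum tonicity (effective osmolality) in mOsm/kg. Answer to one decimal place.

265.2 mOsm/kg

Effective osmolality excludes urea (freely permeant across cell membranes):
2·Na + glucose
= 2·130 + 5.2
= 260 + 5.2
= 265.2 mOsm/kg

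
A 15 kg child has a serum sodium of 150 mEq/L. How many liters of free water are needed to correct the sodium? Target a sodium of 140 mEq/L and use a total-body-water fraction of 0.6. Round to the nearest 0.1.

TBW = 0.6 · 15 = 9 L
Free water deficit = TBW · (Na/140 − 1)
= 9 · (150/140 − 1)
= 9 · 0.0714
= 0.64 L

0.6 L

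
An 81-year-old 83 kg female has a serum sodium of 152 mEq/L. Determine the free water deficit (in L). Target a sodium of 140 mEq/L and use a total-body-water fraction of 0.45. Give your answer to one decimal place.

3.2 L

TBW = 0.45 · 83 = 37.35 L
Free water deficit = TBW · (Na/140 − 1)
= 37.35 · (152/140 − 1)
= 37.35 · 0.0857
= 3.2 L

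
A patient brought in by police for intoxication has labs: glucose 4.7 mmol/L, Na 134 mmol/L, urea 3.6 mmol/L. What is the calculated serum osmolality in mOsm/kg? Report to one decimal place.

Calculated osmolality = 2·Na + glucose + urea
= 2·134 + 4.7 + 3.6
= 268 + 4.70 + 3.60
= 276.3 mOsm/kg

276.3 mOsm/kg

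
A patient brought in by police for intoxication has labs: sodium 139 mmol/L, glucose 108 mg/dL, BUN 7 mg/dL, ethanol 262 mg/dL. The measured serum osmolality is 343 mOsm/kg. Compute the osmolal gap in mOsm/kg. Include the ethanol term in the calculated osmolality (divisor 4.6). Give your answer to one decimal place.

-0.5 mOsm/kg

Calculated osmolality = 2·Na + glucose/18 + BUN/2.8 + ethanol/4.6
= 2·139 + 108/18 + 7/2.8 + 262/4.6
= 278 + 6 + 2.50 + 56.96
= 343.46 mOsm/kg ≈ 343.5 mOsm/kg
Osmolar gap = measured − calculated = 343 − 343.5 = -0.5 mOsm/kg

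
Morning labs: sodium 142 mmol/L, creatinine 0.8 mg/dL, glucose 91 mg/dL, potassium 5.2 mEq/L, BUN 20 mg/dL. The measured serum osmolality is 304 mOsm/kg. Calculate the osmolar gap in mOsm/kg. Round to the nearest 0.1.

Calculated osmolality = 2·Na + glucose/18 + BUN/2.8
= 2·142 + 91/18 + 20/2.8
= 284 + 5.06 + 7.14
= 296.2 mOsm/kg ≈ 296.2 mOsm/kg
Osmolar gap = measured − calculated = 304 − 296.2 = 7.8 mOsm/kg

7.8 mOsm/kg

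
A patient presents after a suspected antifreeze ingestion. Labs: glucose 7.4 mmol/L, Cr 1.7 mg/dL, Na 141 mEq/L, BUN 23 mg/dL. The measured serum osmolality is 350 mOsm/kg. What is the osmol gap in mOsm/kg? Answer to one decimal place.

52.4 mOsm/kg

Calculated osmolality = 2·Na + glucose + BUN/2.8
= 2·141 + 7.4 + 23/2.8
= 282 + 7.40 + 8.21
= 297.61 mOsm/kg ≈ 297.6 mOsm/kg
Osmolar gap = measured − calculated = 350 − 297.6 = 52.4 mOsm/kg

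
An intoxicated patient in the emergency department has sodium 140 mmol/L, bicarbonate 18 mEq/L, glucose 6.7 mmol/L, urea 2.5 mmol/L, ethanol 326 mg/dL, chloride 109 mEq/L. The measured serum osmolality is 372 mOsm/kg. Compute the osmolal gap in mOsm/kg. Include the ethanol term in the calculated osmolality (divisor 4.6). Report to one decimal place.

Calculated osmolality = 2·Na + glucose + urea + ethanol/4.6
= 2·140 + 6.7 + 2.5 + 326/4.6
= 280 + 6.70 + 2.50 + 70.87
= 360.07 mOsm/kg ≈ 360.1 mOsm/kg
Osmolar gap = measured − calculated = 372 − 360.1 = 11.9 mOsm/kg

11.9 mOsm/kg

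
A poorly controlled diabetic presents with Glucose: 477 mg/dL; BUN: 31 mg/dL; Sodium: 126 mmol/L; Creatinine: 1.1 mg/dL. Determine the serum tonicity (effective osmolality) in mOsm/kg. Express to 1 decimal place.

278.5 mOsm/kg

Effective osmolality excludes urea (freely permeant across cell membranes):
2·Na + glucose/18
= 2·126 + 477/18
= 252 + 26.5
= 278.5 mOsm/kg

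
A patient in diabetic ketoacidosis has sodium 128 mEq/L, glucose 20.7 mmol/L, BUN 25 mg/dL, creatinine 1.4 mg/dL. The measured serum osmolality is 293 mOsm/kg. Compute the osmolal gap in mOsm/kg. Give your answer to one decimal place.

7.4 mOsm/kg

Calculated osmolality = 2·Na + glucose + BUN/2.8
= 2·128 + 20.7 + 25/2.8
= 256 + 20.70 + 8.93
= 285.63 mOsm/kg ≈ 285.6 mOsm/kg
Osmolar gap = measured − calculated = 293 − 285.6 = 7.4 mOsm/kg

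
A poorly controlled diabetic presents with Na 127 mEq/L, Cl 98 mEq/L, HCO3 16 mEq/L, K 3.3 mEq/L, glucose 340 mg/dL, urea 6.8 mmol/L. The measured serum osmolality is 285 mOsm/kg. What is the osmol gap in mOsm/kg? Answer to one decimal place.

Calculated osmolality = 2·Na + glucose/18 + urea
= 2·127 + 340/18 + 6.8
= 254 + 18.89 + 6.80
= 279.69 mOsm/kg ≈ 279.7 mOsm/kg
Osmolar gap = measured − calculated = 285 − 279.7 = 5.3 mOsm/kg

5.3 mOsm/kg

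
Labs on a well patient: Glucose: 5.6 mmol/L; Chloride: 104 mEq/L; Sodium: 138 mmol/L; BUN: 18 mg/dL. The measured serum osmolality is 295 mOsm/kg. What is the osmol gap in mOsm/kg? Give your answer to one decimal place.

Calculated osmolality = 2·Na + glucose + BUN/2.8
= 2·138 + 5.6 + 18/2.8
= 276 + 5.60 + 6.43
= 288.03 mOsm/kg ≈ 288.0 mOsm/kg
Osmolar gap = measured − calculated = 295 − 288.0 = 7.0 mOsm/kg

7.0 mOsm/kg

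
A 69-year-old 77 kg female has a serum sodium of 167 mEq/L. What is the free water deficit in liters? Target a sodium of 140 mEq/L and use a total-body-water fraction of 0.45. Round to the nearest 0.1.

6.7 L

TBW = 0.45 · 77 = 34.65 L
Free water deficit = TBW · (Na/140 − 1)
= 34.65 · (167/140 − 1)
= 34.65 · 0.1929
= 6.68 L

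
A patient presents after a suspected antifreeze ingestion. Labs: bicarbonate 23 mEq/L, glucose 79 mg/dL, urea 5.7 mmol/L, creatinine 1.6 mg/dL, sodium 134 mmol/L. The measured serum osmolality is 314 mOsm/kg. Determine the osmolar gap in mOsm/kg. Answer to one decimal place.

35.9 mOsm/kg

Calculated osmolality = 2·Na + glucose/18 + urea
= 2·134 + 79/18 + 5.7
= 268 + 4.39 + 5.70
= 278.09 mOsm/kg ≈ 278.1 mOsm/kg
Osmolar gap = measured − calculated = 314 − 278.1 = 35.9 mOsm/kg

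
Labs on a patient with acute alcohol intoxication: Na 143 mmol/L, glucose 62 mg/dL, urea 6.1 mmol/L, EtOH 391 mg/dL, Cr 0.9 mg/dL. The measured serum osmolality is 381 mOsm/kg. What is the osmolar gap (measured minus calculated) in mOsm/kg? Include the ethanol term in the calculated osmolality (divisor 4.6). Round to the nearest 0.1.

Calculated osmolality = 2·Na + glucose/18 + urea + ethanol/4.6
= 2·143 + 62/18 + 6.1 + 391/4.6
= 286 + 3.44 + 6.10 + 85
= 380.54 mOsm/kg ≈ 380.5 mOsm/kg
Osmolar gap = measured − calculated = 381 − 380.5 = 0.5 mOsm/kg

0.5 mOsm/kg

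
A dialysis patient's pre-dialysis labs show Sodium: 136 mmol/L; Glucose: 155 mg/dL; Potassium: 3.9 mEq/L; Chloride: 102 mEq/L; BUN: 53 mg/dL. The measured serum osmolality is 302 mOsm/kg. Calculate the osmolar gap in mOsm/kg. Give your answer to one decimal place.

2.5 mOsm/kg

Calculated osmolality = 2·Na + glucose/18 + BUN/2.8
= 2·136 + 155/18 + 53/2.8
= 272 + 8.61 + 18.93
= 299.54 mOsm/kg ≈ 299.5 mOsm/kg
Osmolar gap = measured − calculated = 302 − 299.5 = 2.5 mOsm/kg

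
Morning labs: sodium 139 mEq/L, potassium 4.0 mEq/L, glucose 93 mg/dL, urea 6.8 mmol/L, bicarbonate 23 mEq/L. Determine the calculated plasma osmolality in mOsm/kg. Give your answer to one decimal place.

290.0 mOsm/kg

Calculated osmolality = 2·Na + glucose/18 + urea
= 2·139 + 93/18 + 6.8
= 278 + 5.17 + 6.80
= 289.97 mOsm/kg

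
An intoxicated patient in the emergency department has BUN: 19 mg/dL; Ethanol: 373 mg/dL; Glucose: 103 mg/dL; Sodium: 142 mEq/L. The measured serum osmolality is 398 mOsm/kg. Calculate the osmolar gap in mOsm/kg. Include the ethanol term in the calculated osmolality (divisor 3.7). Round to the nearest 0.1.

Calculated osmolality = 2·Na + glucose/18 + BUN/2.8 + ethanol/3.7
= 2·142 + 103/18 + 19/2.8 + 373/3.7
= 284 + 5.72 + 6.79 + 100.81
= 397.32 mOsm/kg ≈ 397.3 mOsm/kg
Osmolar gap = measured − calculated = 398 − 397.3 = 0.7 mOsm/kg

0.7 mOsm/kg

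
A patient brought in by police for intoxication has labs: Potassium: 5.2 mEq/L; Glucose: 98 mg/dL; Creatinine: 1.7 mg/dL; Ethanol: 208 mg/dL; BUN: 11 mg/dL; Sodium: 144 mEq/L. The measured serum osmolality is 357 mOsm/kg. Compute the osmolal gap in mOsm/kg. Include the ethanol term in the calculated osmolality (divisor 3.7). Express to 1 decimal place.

Calculated osmolality = 2·Na + glucose/18 + BUN/2.8 + ethanol/3.7
= 2·144 + 98/18 + 11/2.8 + 208/3.7
= 288 + 5.44 + 3.93 + 56.22
= 353.59 mOsm/kg ≈ 353.6 mOsm/kg
Osmolar gap = measured − calculated = 357 − 353.6 = 3.4 mOsm/kg

3.4 mOsm/kg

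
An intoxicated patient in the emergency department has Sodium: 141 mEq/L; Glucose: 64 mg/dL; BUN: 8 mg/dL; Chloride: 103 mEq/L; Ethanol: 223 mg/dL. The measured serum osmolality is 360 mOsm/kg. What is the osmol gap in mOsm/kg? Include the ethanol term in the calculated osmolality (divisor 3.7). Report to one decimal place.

11.3 mOsm/kg

Calculated osmolality = 2·Na + glucose/18 + BUN/2.8 + ethanol/3.7
= 2·141 + 64/18 + 8/2.8 + 223/3.7
= 282 + 3.56 + 2.86 + 60.27
= 348.69 mOsm/kg ≈ 348.7 mOsm/kg
Osmolar gap = measured − calculated = 360 − 348.7 = 11.3 mOsm/kg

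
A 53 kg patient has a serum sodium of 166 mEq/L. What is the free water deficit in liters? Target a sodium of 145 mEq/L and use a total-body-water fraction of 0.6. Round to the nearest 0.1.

TBW = 0.6 · 53 = 31.8 L
Free water deficit = TBW · (Na/145 − 1)
= 31.8 · (166/145 − 1)
= 31.8 · 0.1448
= 4.6 L

4.6 L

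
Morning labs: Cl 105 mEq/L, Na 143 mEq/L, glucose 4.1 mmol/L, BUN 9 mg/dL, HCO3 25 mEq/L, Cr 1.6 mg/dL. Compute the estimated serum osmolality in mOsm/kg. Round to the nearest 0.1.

Calculated osmolality = 2·Na + glucose + BUN/2.8
= 2·143 + 4.1 + 9/2.8
= 286 + 4.10 + 3.21
= 293.31 mOsm/kg

293.3 mOsm/kg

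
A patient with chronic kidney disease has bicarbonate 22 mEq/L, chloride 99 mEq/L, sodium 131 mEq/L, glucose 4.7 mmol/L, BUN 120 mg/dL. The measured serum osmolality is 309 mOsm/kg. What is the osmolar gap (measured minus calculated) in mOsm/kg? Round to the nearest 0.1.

-0.6 mOsm/kg

Calculated osmolality = 2·Na + glucose + BUN/2.8
= 2·131 + 4.7 + 120/2.8
= 262 + 4.70 + 42.86
= 309.56 mOsm/kg ≈ 309.6 mOsm/kg
Osmolar gap = measured − calculated = 309 − 309.6 = -0.6 mOsm/kg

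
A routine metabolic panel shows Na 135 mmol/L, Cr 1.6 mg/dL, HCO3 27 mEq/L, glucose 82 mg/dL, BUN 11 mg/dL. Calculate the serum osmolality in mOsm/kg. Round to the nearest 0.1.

Calculated osmolality = 2·Na + glucose/18 + BUN/2.8
= 2·135 + 82/18 + 11/2.8
= 270 + 4.56 + 3.93
= 278.49 mOsm/kg

278.5 mOsm/kg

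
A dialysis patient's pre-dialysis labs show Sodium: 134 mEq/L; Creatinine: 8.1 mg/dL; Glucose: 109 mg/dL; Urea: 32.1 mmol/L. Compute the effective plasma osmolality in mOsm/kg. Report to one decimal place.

Effective osmolality excludes urea (freely permeant across cell membranes):
2·Na + glucose/18
= 2·134 + 109/18
= 268 + 6.06
= 274.06 mOsm/kg

274.1 mOsm/kg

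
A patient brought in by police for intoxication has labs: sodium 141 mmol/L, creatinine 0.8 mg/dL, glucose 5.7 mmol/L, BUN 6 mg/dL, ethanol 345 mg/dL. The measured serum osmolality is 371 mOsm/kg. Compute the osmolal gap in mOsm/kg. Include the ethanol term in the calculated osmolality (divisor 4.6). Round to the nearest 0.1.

6.2 mOsm/kg

Calculated osmolality = 2·Na + glucose + BUN/2.8 + ethanol/4.6
= 2·141 + 5.7 + 6/2.8 + 345/4.6
= 282 + 5.70 + 2.14 + 75
= 364.84 mOsm/kg ≈ 364.8 mOsm/kg
Osmolar gap = measured − calculated = 371 − 364.8 = 6.2 mOsm/kg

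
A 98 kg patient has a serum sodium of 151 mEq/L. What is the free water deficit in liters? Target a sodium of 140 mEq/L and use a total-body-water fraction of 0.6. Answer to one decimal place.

TBW = 0.6 · 98 = 58.8 L
Free water deficit = TBW · (Na/140 − 1)
= 58.8 · (151/140 − 1)
= 58.8 · 0.0786
= 4.62 L

4.6 L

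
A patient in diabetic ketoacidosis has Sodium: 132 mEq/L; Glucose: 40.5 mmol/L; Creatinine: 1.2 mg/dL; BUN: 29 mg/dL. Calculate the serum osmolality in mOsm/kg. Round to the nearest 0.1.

314.9 mOsm/kg

Calculated osmolality = 2·Na + glucose + BUN/2.8
= 2·132 + 40.5 + 29/2.8
= 264 + 40.50 + 10.36
= 314.86 mOsm/kg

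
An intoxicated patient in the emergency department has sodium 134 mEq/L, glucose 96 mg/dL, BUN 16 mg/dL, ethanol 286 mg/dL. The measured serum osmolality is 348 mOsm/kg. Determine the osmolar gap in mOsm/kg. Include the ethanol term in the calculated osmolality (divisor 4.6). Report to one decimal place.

Calculated osmolality = 2·Na + glucose/18 + BUN/2.8 + ethanol/4.6
= 2·134 + 96/18 + 16/2.8 + 286/4.6
= 268 + 5.33 + 5.71 + 62.17
= 341.21 mOsm/kg ≈ 341.2 mOsm/kg
Osmolar gap = measured − calculated = 348 − 341.2 = 6.8 mOsm/kg

6.8 mOsm/kg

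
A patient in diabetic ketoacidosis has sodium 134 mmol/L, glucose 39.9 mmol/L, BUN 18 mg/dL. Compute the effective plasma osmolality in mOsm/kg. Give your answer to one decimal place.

Effective osmolality excludes urea (freely permeant across cell membranes):
2·Na + glucose
= 2·134 + 39.9
= 268 + 39.9
= 307.9 mOsm/kg

307.9 mOsm/kg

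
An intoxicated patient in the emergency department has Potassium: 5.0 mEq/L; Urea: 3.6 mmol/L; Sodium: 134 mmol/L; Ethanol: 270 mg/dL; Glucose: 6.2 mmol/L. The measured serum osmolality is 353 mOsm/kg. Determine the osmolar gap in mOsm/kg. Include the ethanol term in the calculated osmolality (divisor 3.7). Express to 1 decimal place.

2.2 mOsm/kg

Calculated osmolality = 2·Na + glucose + urea + ethanol/3.7
= 2·134 + 6.2 + 3.6 + 270/3.7
= 268 + 6.20 + 3.60 + 72.97
= 350.77 mOsm/kg ≈ 350.8 mOsm/kg
Osmolar gap = measured − calculated = 353 − 350.8 = 2.2 mOsm/kg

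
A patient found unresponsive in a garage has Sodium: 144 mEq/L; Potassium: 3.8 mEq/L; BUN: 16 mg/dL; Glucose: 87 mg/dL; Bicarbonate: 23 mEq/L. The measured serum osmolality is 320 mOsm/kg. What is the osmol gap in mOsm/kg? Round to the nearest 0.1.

Calculated osmolality = 2·Na + glucose/18 + BUN/2.8
= 2·144 + 87/18 + 16/2.8
= 288 + 4.83 + 5.71
= 298.54 mOsm/kg ≈ 298.5 mOsm/kg
Osmolar gap = measured − calculated = 320 − 298.5 = 21.5 mOsm/kg

21.5 mOsm/kg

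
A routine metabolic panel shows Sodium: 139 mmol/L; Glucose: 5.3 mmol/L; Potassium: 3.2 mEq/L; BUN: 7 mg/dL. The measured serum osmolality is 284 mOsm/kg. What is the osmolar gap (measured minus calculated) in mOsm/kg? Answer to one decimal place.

-1.8 mOsm/kg

Calculated osmolality = 2·Na + glucose + BUN/2.8
= 2·139 + 5.3 + 7/2.8
= 278 + 5.30 + 2.50
= 285.8 mOsm/kg ≈ 285.8 mOsm/kg
Osmolar gap = measured − calculated = 284 − 285.8 = -1.8 mOsm/kg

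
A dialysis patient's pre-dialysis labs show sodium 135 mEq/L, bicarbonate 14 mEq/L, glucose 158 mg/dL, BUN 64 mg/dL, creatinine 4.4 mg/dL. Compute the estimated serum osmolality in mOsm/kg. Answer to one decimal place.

Calculated osmolality = 2·Na + glucose/18 + BUN/2.8
= 2·135 + 158/18 + 64/2.8
= 270 + 8.78 + 22.86
= 301.64 mOsm/kg

301.6 mOsm/kg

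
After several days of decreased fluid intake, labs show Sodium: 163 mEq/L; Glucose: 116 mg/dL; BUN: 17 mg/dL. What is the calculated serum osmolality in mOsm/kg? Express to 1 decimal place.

338.5 mOsm/kg

Calculated osmolality = 2·Na + glucose/18 + BUN/2.8
= 2·163 + 116/18 + 17/2.8
= 326 + 6.44 + 6.07
= 338.51 mOsm/kg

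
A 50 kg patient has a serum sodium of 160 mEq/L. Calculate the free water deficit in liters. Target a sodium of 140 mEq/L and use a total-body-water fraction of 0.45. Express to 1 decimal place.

TBW = 0.45 · 50 = 22.5 L
Free water deficit = TBW · (Na/140 − 1)
= 22.5 · (160/140 − 1)
= 22.5 · 0.1429
= 3.22 L

3.2 L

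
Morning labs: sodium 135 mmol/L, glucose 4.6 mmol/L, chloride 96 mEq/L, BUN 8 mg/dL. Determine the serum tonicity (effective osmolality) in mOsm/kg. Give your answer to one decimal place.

Effective osmolality excludes urea (freely permeant across cell membranes):
2·Na + glucose
= 2·135 + 4.6
= 270 + 4.6
= 274.6 mOsm/kg

274.6 mOsm/kg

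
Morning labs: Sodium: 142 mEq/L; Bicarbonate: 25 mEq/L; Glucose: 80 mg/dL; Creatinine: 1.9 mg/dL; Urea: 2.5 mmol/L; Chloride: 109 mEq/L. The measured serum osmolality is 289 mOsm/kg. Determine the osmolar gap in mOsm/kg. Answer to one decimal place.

-1.9 mOsm/kg

Calculated osmolality = 2·Na + glucose/18 + urea
= 2·142 + 80/18 + 2.5
= 284 + 4.44 + 2.50
= 290.94 mOsm/kg ≈ 290.9 mOsm/kg
Osmolar gap = measured − calculated = 289 − 290.9 = -1.9 mOsm/kg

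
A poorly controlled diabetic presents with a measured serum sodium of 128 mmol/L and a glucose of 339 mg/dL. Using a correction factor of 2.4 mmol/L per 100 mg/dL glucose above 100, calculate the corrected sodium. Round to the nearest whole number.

134 mmol/L

Corrected Na = measured Na + 2.4 · (glucose − 100)/100
= 128 + 2.4 · (339 − 100)/100
= 128 + 5.7
= 133.7 mmol/L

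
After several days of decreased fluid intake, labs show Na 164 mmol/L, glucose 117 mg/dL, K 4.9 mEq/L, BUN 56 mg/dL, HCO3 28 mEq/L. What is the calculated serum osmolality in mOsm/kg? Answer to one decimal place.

354.5 mOsm/kg

Calculated osmolality = 2·Na + glucose/18 + BUN/2.8
= 2·164 + 117/18 + 56/2.8
= 328 + 6.50 + 20
= 354.5 mOsm/kg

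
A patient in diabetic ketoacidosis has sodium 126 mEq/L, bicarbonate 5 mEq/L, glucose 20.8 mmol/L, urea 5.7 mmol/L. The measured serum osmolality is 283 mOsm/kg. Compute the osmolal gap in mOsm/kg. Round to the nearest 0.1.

4.5 mOsm/kg

Calculated osmolality = 2·Na + glucose + urea
= 2·126 + 20.8 + 5.7
= 252 + 20.80 + 5.70
= 278.5 mOsm/kg ≈ 278.5 mOsm/kg
Osmolar gap = measured − calculated = 283 − 278.5 = 4.5 mOsm/kg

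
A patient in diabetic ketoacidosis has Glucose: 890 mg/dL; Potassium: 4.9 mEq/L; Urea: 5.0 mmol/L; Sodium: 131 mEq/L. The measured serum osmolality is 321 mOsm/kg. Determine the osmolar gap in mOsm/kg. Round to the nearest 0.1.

4.6 mOsm/kg

Calculated osmolality = 2·Na + glucose/18 + urea
= 2·131 + 890/18 + 5
= 262 + 49.44 + 5
= 316.44 mOsm/kg ≈ 316.4 mOsm/kg
Osmolar gap = measured − calculated = 321 − 316.4 = 4.6 mOsm/kg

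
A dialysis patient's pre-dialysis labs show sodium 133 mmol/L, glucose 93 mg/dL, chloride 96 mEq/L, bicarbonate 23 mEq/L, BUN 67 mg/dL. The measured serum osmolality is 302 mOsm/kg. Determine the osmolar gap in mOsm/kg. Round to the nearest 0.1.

6.9 mOsm/kg

Calculated osmolality = 2·Na + glucose/18 + BUN/2.8
= 2·133 + 93/18 + 67/2.8
= 266 + 5.17 + 23.93
= 295.1 mOsm/kg ≈ 295.1 mOsm/kg
Osmolar gap = measured − calculated = 302 − 295.1 = 6.9 mOsm/kg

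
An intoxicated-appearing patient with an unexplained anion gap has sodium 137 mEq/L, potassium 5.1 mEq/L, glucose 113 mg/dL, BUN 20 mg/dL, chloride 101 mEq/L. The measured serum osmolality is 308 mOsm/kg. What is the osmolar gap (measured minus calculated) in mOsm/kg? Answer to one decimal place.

Calculated osmolality = 2·Na + glucose/18 + BUN/2.8
= 2·137 + 113/18 + 20/2.8
= 274 + 6.28 + 7.14
= 287.42 mOsm/kg ≈ 287.4 mOsm/kg
Osmolar gap = measured − calculated = 308 − 287.4 = 20.6 mOsm/kg

20.6 mOsm/kg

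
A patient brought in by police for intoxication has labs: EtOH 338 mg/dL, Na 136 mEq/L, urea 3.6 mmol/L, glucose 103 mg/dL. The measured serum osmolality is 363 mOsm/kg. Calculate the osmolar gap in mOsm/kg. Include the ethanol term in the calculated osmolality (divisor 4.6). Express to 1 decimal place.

Calculated osmolality = 2·Na + glucose/18 + urea + ethanol/4.6
= 2·136 + 103/18 + 3.6 + 338/4.6
= 272 + 5.72 + 3.60 + 73.48
= 354.8 mOsm/kg ≈ 354.8 mOsm/kg
Osmolar gap = measured − calculated = 363 − 354.8 = 8.2 mOsm/kg

8.2 mOsm/kg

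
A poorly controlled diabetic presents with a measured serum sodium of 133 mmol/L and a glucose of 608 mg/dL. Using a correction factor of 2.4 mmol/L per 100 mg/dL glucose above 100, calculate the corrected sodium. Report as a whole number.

145 mmol/L

Corrected Na = measured Na + 2.4 · (glucose − 100)/100
= 133 + 2.4 · (608 − 100)/100
= 133 + 12.2
= 145.2 mmol/L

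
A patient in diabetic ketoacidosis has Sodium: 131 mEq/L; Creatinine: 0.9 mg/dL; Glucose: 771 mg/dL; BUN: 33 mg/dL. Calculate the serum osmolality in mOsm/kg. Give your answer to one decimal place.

316.6 mOsm/kg

Calculated osmolality = 2·Na + glucose/18 + BUN/2.8
= 2·131 + 771/18 + 33/2.8
= 262 + 42.83 + 11.79
= 316.62 mOsm/kg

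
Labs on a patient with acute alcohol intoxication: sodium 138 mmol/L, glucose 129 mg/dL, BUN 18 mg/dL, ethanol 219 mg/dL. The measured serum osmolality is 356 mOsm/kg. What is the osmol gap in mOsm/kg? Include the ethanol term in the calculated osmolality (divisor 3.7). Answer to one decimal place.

Calculated osmolality = 2·Na + glucose/18 + BUN/2.8 + ethanol/3.7
= 2·138 + 129/18 + 18/2.8 + 219/3.7
= 276 + 7.17 + 6.43 + 59.19
= 348.79 mOsm/kg ≈ 348.8 mOsm/kg
Osmolar gap = measured − calculated = 356 − 348.8 = 7.2 mOsm/kg

7.2 mOsm/kg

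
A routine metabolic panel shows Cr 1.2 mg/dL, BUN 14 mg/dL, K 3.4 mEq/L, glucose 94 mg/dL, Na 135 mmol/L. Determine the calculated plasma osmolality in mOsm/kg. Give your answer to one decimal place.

Calculated osmolality = 2·Na + glucose/18 + BUN/2.8
= 2·135 + 94/18 + 14/2.8
= 270 + 5.22 + 5
= 280.22 mOsm/kg

280.2 mOsm/kg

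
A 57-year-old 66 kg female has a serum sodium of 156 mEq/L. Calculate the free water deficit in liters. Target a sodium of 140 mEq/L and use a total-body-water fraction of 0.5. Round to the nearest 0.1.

3.8 L

TBW = 0.5 · 66 = 33 L
Free water deficit = TBW · (Na/140 − 1)
= 33 · (156/140 − 1)
= 33 · 0.1143
= 3.77 L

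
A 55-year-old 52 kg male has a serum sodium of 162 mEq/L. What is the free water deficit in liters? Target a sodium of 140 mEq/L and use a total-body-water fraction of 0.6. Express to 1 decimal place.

4.9 L

TBW = 0.6 · 52 = 31.2 L
Free water deficit = TBW · (Na/140 − 1)
= 31.2 · (162/140 − 1)
= 31.2 · 0.1571
= 4.9 L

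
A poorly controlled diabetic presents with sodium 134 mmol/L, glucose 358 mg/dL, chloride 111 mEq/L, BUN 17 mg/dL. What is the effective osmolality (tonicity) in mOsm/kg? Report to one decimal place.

Effective osmolality excludes urea (freely permeant across cell membranes):
2·Na + glucose/18
= 2·134 + 358/18
= 268 + 19.89
= 287.89 mOsm/kg

287.9 mOsm/kg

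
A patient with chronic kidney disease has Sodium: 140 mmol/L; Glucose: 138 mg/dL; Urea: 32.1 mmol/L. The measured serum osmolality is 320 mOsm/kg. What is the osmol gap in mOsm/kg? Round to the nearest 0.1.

Calculated osmolality = 2·Na + glucose/18 + urea
= 2·140 + 138/18 + 32.1
= 280 + 7.67 + 32.10
= 319.77 mOsm/kg ≈ 319.8 mOsm/kg
Osmolar gap = measured − calculated = 320 − 319.8 = 0.2 mOsm/kg

0.2 mOsm/kg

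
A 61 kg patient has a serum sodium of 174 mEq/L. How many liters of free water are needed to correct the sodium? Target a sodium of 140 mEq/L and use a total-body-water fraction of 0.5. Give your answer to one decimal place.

7.4 L

TBW = 0.5 · 61 = 30.5 L
Free water deficit = TBW · (Na/140 − 1)
= 30.5 · (174/140 − 1)
= 30.5 · 0.2429
= 7.41 L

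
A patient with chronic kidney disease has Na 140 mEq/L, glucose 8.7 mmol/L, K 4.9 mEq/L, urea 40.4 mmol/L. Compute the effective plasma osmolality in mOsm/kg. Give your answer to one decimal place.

Effective osmolality excludes urea (freely permeant across cell membranes):
2·Na + glucose
= 2·140 + 8.7
= 280 + 8.7
= 288.7 mOsm/kg

288.7 mOsm/kg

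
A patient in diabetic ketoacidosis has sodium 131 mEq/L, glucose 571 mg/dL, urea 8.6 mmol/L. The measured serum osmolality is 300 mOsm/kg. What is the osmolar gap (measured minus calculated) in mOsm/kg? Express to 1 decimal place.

Calculated osmolality = 2·Na + glucose/18 + urea
= 2·131 + 571/18 + 8.6
= 262 + 31.72 + 8.60
= 302.32 mOsm/kg ≈ 302.3 mOsm/kg
Osmolar gap = measured − calculated = 300 − 302.3 = -2.3 mOsm/kg

-2.3 mOsm/kg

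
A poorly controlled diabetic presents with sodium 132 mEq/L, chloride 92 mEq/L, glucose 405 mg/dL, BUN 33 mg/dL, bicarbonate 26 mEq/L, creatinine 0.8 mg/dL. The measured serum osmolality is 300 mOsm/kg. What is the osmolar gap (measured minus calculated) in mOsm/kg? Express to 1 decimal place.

1.7 mOsm/kg

Calculated osmolality = 2·Na + glucose/18 + BUN/2.8
= 2·132 + 405/18 + 33/2.8
= 264 + 22.50 + 11.79
= 298.29 mOsm/kg ≈ 298.3 mOsm/kg
Osmolar gap = measured − calculated = 300 − 298.3 = 1.7 mOsm/kg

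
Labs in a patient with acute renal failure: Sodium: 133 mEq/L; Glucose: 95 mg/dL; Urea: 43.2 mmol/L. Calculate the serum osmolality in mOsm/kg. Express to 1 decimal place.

314.5 mOsm/kg

Calculated osmolality = 2·Na + glucose/18 + urea
= 2·133 + 95/18 + 43.2
= 266 + 5.28 + 43.20
= 314.48 mOsm/kg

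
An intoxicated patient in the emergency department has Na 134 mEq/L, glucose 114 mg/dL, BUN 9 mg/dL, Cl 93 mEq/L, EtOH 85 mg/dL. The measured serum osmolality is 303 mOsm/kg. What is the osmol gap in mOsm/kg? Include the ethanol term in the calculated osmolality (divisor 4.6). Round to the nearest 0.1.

7.0 mOsm/kg

Calculated osmolality = 2·Na + glucose/18 + BUN/2.8 + ethanol/4.6
= 2·134 + 114/18 + 9/2.8 + 85/4.6
= 268 + 6.33 + 3.21 + 18.48
= 296.02 mOsm/kg ≈ 296.0 mOsm/kg
Osmolar gap = measured − calculated = 303 − 296.0 = 7.0 mOsm/kg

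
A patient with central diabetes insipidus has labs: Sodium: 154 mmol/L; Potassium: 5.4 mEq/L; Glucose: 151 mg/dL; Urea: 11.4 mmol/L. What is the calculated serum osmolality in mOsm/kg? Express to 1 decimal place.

Calculated osmolality = 2·Na + glucose/18 + urea
= 2·154 + 151/18 + 11.4
= 308 + 8.39 + 11.40
= 327.79 mOsm/kg

327.8 mOsm/kg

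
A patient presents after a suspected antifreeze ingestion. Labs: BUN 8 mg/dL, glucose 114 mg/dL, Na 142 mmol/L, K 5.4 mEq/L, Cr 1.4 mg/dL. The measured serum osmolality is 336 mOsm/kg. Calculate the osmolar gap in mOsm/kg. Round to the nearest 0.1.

42.8 mOsm/kg

Calculated osmolality = 2·Na + glucose/18 + BUN/2.8
= 2·142 + 114/18 + 8/2.8
= 284 + 6.33 + 2.86
= 293.19 mOsm/kg ≈ 293.2 mOsm/kg
Osmolar gap = measured − calculated = 336 − 293.2 = 42.8 mOsm/kg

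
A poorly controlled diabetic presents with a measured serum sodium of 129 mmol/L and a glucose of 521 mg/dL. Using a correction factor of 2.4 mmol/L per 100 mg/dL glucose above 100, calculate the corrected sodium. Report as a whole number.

Corrected Na = measured Na + 2.4 · (glucose − 100)/100
= 129 + 2.4 · (521 − 100)/100
= 129 + 10.1
= 139.1 mmol/L

139 mmol/L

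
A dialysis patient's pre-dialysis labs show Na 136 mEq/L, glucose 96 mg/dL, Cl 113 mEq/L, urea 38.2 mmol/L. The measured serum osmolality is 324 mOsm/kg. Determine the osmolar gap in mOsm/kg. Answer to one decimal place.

Calculated osmolality = 2·Na + glucose/18 + urea
= 2·136 + 96/18 + 38.2
= 272 + 5.33 + 38.20
= 315.53 mOsm/kg ≈ 315.5 mOsm/kg
Osmolar gap = measured − calculated = 324 − 315.5 = 8.5 mOsm/kg

8.5 mOsm/kg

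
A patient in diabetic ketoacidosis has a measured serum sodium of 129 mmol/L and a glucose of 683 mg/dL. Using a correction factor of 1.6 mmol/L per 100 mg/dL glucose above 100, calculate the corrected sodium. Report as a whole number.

138 mmol/L

Corrected Na = measured Na + 1.6 · (glucose − 100)/100
= 129 + 1.6 · (683 − 100)/100
= 129 + 9.3
= 138.3 mmol/L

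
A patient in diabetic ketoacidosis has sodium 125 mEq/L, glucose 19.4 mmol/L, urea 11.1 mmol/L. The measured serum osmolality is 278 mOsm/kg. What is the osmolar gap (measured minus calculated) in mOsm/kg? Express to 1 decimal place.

-2.5 mOsm/kg

Calculated osmolality = 2·Na + glucose + urea
= 2·125 + 19.4 + 11.1
= 250 + 19.40 + 11.10
= 280.5 mOsm/kg ≈ 280.5 mOsm/kg
Osmolar gap = measured − calculated = 278 − 280.5 = -2.5 mOsm/kg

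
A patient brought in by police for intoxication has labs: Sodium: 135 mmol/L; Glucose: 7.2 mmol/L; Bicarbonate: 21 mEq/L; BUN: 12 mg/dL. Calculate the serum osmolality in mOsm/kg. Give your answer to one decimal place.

Calculated osmolality = 2·Na + glucose + BUN/2.8
= 2·135 + 7.2 + 12/2.8
= 270 + 7.20 + 4.29
= 281.49 mOsm/kg

281.5 mOsm/kg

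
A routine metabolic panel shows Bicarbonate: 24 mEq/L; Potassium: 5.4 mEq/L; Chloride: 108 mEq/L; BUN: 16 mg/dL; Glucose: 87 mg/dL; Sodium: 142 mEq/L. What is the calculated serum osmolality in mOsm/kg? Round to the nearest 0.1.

294.5 mOsm/kg

Calculated osmolality = 2·Na + glucose/18 + BUN/2.8
= 2·142 + 87/18 + 16/2.8
= 284 + 4.83 + 5.71
= 294.54 mOsm/kg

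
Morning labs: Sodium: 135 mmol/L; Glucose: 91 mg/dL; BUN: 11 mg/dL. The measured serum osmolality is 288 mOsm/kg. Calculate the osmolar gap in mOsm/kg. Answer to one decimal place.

Calculated osmolality = 2·Na + glucose/18 + BUN/2.8
= 2·135 + 91/18 + 11/2.8
= 270 + 5.06 + 3.93
= 278.99 mOsm/kg ≈ 279.0 mOsm/kg
Osmolar gap = measured − calculated = 288 − 279.0 = 9.0 mOsm/kg

9.0 mOsm/kg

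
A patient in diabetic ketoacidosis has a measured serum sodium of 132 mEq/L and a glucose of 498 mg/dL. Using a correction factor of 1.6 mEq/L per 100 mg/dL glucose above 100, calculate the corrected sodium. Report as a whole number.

Corrected Na = measured Na + 1.6 · (glucose − 100)/100
= 132 + 1.6 · (498 − 100)/100
= 132 + 6.4
= 138.4 mEq/L

138 mEq/L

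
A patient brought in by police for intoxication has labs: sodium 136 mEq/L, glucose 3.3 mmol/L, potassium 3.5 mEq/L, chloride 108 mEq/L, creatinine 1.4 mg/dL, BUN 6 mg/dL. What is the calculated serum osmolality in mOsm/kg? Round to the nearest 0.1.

277.4 mOsm/kg

Calculated osmolality = 2·Na + glucose + BUN/2.8
= 2·136 + 3.3 + 6/2.8
= 272 + 3.30 + 2.14
= 277.44 mOsm/kg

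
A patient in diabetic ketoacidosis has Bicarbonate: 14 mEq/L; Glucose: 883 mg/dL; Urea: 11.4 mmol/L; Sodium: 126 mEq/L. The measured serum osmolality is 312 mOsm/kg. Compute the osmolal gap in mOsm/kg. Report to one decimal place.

Calculated osmolality = 2·Na + glucose/18 + urea
= 2·126 + 883/18 + 11.4
= 252 + 49.06 + 11.40
= 312.46 mOsm/kg ≈ 312.5 mOsm/kg
Osmolar gap = measured − calculated = 312 − 312.5 = -0.5 mOsm/kg

-0.5 mOsm/kg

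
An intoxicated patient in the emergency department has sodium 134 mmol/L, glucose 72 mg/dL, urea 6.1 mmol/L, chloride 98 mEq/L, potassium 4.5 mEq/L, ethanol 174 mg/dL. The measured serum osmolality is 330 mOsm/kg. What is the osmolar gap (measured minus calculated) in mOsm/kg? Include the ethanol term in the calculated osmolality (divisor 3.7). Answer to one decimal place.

Calculated osmolality = 2·Na + glucose/18 + urea + ethanol/3.7
= 2·134 + 72/18 + 6.1 + 174/3.7
= 268 + 4 + 6.10 + 47.03
= 325.13 mOsm/kg ≈ 325.1 mOsm/kg
Osmolar gap = measured − calculated = 330 − 325.1 = 4.9 mOsm/kg

4.9 mOsm/kg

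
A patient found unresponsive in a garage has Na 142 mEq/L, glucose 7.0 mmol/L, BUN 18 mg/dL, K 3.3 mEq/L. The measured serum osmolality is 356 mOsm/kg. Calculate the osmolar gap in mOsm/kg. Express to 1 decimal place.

Calculated osmolality = 2·Na + glucose + BUN/2.8
= 2·142 + 7 + 18/2.8
= 284 + 7 + 6.43
= 297.43 mOsm/kg ≈ 297.4 mOsm/kg
Osmolar gap = measured − calculated = 356 − 297.4 = 58.6 mOsm/kg

58.6 mOsm/kg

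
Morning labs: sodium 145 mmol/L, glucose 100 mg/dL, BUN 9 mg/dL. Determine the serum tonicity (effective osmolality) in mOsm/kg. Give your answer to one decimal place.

Effective osmolality excludes urea (freely permeant across cell membranes):
2·Na + glucose/18
= 2·145 + 100/18
= 290 + 5.56
= 295.56 mOsm/kg

295.6 mOsm/kg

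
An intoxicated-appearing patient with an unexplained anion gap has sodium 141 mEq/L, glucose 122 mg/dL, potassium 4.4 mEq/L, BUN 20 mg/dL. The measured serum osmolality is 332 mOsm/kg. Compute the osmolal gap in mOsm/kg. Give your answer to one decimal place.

36.1 mOsm/kg

Calculated osmolality = 2·Na + glucose/18 + BUN/2.8
= 2·141 + 122/18 + 20/2.8
= 282 + 6.78 + 7.14
= 295.92 mOsm/kg ≈ 295.9 mOsm/kg
Osmolar gap = measured − calculated = 332 − 295.9 = 36.1 mOsm/kg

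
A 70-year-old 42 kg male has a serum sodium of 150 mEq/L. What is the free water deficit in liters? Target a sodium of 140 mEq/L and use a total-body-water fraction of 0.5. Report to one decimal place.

TBW = 0.5 · 42 = 21 L
Free water deficit = TBW · (Na/140 − 1)
= 21 · (150/140 − 1)
= 21 · 0.0714
= 1.5 L

1.5 L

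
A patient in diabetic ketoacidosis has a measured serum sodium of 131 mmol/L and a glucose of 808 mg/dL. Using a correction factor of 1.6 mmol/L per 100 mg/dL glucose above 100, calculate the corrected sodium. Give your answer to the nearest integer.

142 mmol/L

Corrected Na = measured Na + 1.6 · (glucose − 100)/100
= 131 + 1.6 · (808 − 100)/100
= 131 + 11.3
= 142.3 mmol/L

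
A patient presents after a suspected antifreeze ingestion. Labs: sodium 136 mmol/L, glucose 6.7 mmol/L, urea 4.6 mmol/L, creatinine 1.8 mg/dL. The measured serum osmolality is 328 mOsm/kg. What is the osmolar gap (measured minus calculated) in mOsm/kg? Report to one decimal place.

Calculated osmolality = 2·Na + glucose + urea
= 2·136 + 6.7 + 4.6
= 272 + 6.70 + 4.60
= 283.3 mOsm/kg ≈ 283.3 mOsm/kg
Osmolar gap = measured − calculated = 328 − 283.3 = 44.7 mOsm/kg

44.7 mOsm/kg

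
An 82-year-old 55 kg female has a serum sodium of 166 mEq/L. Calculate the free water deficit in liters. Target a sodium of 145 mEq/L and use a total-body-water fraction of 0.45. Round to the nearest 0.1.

3.6 L

TBW = 0.45 · 55 = 24.75 L
Free water deficit = TBW · (Na/145 − 1)
= 24.75 · (166/145 − 1)
= 24.75 · 0.1448
= 3.58 L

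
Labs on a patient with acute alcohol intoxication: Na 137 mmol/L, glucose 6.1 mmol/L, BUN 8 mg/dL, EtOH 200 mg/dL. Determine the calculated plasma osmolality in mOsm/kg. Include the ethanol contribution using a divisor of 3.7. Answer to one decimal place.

337.0 mOsm/kg

Calculated osmolality = 2·Na + glucose + BUN/2.8 + ethanol/3.7
= 2·137 + 6.1 + 8/2.8 + 200/3.7
= 274 + 6.10 + 2.86 + 54.05
= 337.01 mOsm/kg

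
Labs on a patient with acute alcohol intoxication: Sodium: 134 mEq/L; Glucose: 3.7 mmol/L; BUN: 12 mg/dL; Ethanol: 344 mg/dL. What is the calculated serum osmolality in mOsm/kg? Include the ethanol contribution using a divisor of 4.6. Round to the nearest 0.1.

350.8 mOsm/kg

Calculated osmolality = 2·Na + glucose + BUN/2.8 + ethanol/4.6
= 2·134 + 3.7 + 12/2.8 + 344/4.6
= 268 + 3.70 + 4.29 + 74.78
= 350.77 mOsm/kg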